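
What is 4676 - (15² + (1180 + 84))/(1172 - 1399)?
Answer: 1062941/227 ≈ 4682.6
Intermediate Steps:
4676 - (15² + (1180 + 84))/(1172 - 1399) = 4676 - (225 + 1264)/(-227) = 4676 - 1489*(-1)/227 = 4676 - 1*(-1489/227) = 4676 + 1489/227 = 1062941/227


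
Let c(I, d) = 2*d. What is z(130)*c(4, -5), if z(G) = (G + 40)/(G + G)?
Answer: -85/13 ≈ -6.5385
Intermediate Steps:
z(G) = (40 + G)/(2*G) (z(G) = (40 + G)/((2*G)) = (40 + G)*(1/(2*G)) = (40 + G)/(2*G))
z(130)*c(4, -5) = ((1/2)*(40 + 130)/130)*(2*(-5)) = ((1/2)*(1/130)*170)*(-10) = (17/26)*(-10) = -85/13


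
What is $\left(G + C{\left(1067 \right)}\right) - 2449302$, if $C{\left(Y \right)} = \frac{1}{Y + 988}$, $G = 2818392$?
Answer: $\frac{758479951}{2055} \approx 3.6909 \cdot 10^{5}$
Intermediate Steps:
$C{\left(Y \right)} = \frac{1}{988 + Y}$
$\left(G + C{\left(1067 \right)}\right) - 2449302 = \left(2818392 + \frac{1}{988 + 1067}\right) - 2449302 = \left(2818392 + \frac{1}{2055}\right) - 2449302 = \frac{5791795561}{2055} - 2449302 = \frac{758479951}{2055}$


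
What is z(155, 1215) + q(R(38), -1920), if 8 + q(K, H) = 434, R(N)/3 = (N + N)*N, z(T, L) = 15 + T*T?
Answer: 24466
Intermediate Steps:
z(T, L) = 15 + T²
R(N) = 6*N² (R(N) = 3*((N + N)*N) = 3*((2*N)*N) = 3*(2*N²) = 6*N²)
q(K, H) = 426 (q(K, H) = -8 + 434 = 426)
z(155, 1215) + q(R(38), -1920) = (15 + 155²) + 426 = (15 + 24025) + 426 = 24040 + 426 = 24466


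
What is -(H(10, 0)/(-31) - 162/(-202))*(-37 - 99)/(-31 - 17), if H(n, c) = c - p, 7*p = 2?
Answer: -302243/131502 ≈ -2.2984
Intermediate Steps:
p = 2/7 (p = (1/7)*2 = 2/7 ≈ 0.28571)
H(n, c) = -2/7 + c (H(n, c) = c - 1*2/7 = c - 2/7 = -2/7 + c)
-(H(10, 0)/(-31) - 162/(-202))*(-37 - 99)/(-31 - 17) = -((-2/7 + 0)/(-31) - 162/(-202))*(-37 - 99)/(-31 - 17) = -(-2/7*(-1/31) - 162*(-1/202))*(-136/(-48)) = -(2/217 + 81/101)*(-136*(-1/48)) = -17779*17/(21917*6) = -1*302243/131502 = -302243/131502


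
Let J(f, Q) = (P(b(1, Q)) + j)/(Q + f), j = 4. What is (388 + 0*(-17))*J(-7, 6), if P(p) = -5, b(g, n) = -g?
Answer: 388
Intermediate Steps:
J(f, Q) = -1/(Q + f) (J(f, Q) = (-5 + 4)/(Q + f) = -1/(Q + f))
(388 + 0*(-17))*J(-7, 6) = (388 + 0*(-17))*(-1/(6 - 7)) = (388 + 0)*(-1/(-1)) = 388*(-1*(-1)) = 388*1 = 388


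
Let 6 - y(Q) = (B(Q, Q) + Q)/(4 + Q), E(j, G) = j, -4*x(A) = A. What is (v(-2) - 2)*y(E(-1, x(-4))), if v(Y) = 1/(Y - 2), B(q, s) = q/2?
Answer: -117/8 ≈ -14.625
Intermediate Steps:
x(A) = -A/4
B(q, s) = q/2 (B(q, s) = q*(½) = q/2)
v(Y) = 1/(-2 + Y)
y(Q) = 6 - 3*Q/(2*(4 + Q)) (y(Q) = 6 - (Q/2 + Q)/(4 + Q) = 6 - 3*Q/2/(4 + Q) = 6 - 3*Q/(2*(4 + Q)))
(v(-2) - 2)*y(E(-1, x(-4))) = (1/(-2 - 2) - 2)*(3*(16 + 3*(-1))/(2*(4 - 1))) = (1/(-4) - 2)*((3/2)*(16 - 3)/3) = (-¼ - 2)*((3/2)*(⅓)*13) = -9/4*13/2 = -117/8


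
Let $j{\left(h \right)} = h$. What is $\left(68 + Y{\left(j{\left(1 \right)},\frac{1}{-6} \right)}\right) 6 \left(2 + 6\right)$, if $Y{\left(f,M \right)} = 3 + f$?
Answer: $3456$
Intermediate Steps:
$\left(68 + Y{\left(j{\left(1 \right)},\frac{1}{-6} \right)}\right) 6 \left(2 + 6\right) = \left(68 + \left(3 + 1\right)\right) 6 \left(2 + 6\right) = \left(68 + 4\right) 6 \cdot 8 = 72 \cdot 48 = 3456$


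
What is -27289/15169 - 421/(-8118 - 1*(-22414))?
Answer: -396509693/216856024 ≈ -1.8284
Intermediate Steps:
-27289/15169 - 421/(-8118 - 1*(-22414)) = -27289*1/15169 - 421/(-8118 + 22414) = -27289/15169 - 421/14296 = -396509693/216856024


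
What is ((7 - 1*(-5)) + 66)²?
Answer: 6084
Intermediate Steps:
((7 - 1*(-5)) + 66)² = ((7 + 5) + 66)² = (12 + 66)² = 78² = 6084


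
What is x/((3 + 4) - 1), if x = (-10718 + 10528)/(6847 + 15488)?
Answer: -19/13401 ≈ -0.0014178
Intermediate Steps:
x = -38/4467 (x = -190/22335 = -190*1/22335 = -38/4467 ≈ -0.0085068)
x/((3 + 4) - 1) = -38/(4467*((3 + 4) - 1)) = -38/(4467*(7 - 1)) = -38/4467/6 = -38/4467*⅙ = -19/13401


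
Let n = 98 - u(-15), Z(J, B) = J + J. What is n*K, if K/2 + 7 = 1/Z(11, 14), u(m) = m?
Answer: -17289/11 ≈ -1571.7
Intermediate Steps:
Z(J, B) = 2*J
n = 113 (n = 98 - 1*(-15) = 98 + 15 = 113)
K = -153/11 (K = -14 + 2/((2*11)) = -14 + 2/22 = -14 + 2*(1/22) = -14 + 1/11 = -153/11 ≈ -13.909)
n*K = 113*(-153/11) = -17289/11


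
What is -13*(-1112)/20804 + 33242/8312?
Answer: 101465605/21615356 ≈ 4.6941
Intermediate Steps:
-13*(-1112)/20804 + 33242/8312 = 14456*(1/20804) + 33242*(1/8312) = 3614/5201 + 16621/4156 = 101465605/21615356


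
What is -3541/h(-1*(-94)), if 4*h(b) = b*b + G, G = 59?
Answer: -14164/8895 ≈ -1.5924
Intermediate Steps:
h(b) = 59/4 + b²/4 (h(b) = (b*b + 59)/4 = (b² + 59)/4 = (59 + b²)/4 = 59/4 + b²/4)
-3541/h(-1*(-94)) = -3541/(59/4 + (-1*(-94))²/4) = -3541/(59/4 + (¼)*94²) = -3541/(59/4 + (¼)*8836) = -3541/(59/4 + 2209) = -3541/8895/4 = -3541*4/8895 = -14164/8895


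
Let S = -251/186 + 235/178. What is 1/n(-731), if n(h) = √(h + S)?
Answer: -I*√50081883933/6050729 ≈ -0.036986*I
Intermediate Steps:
S = -242/8277 (S = -251*1/186 + 235*(1/178) = -251/186 + 235/178 = -242/8277 ≈ -0.029238)
n(h) = √(-242/8277 + h) (n(h) = √(h - 242/8277) = √(-242/8277 + h))
1/n(-731) = 1/(√(-2003034 + 68508729*(-731))/8277) = 1/(√(-2003034 - 50079880899)/8277) = 1/(√(-50081883933)/8277) = 1/((I*√50081883933)/8277) = 1/(I*√50081883933/8277) = -I*√50081883933/6050729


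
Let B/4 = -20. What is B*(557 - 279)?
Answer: -22240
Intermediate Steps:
B = -80 (B = 4*(-20) = -80)
B*(557 - 279) = -80*(557 - 279) = -80*278 = -22240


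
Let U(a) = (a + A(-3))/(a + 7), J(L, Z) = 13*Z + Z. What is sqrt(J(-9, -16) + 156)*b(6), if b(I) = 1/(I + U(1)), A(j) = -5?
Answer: 4*I*sqrt(17)/11 ≈ 1.4993*I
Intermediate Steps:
J(L, Z) = 14*Z
U(a) = (-5 + a)/(7 + a) (U(a) = (a - 5)/(a + 7) = (-5 + a)/(7 + a))
b(I) = 1/(-1/2 + I) (b(I) = 1/(I + (-5 + 1)/(7 + 1)) = 1/(I - 4/8) = 1/(I + (1/8)*(-4)) = 1/(I - 1/2) = 1/(-1/2 + I))
sqrt(J(-9, -16) + 156)*b(6) = sqrt(14*(-16) + 156)*(2/(-1 + 2*6)) = sqrt(-224 + 156)*(2/(-1 + 12)) = sqrt(-68)*(2/11) = (2*I*sqrt(17))*(2*(1/11)) = (2*I*sqrt(17))*(2/11) = 4*I*sqrt(17)/11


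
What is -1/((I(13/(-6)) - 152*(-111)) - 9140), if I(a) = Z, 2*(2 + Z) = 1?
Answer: -2/15461 ≈ -0.00012936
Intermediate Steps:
Z = -3/2 (Z = -2 + (1/2)*1 = -2 + 1/2 = -3/2 ≈ -1.5000)
I(a) = -3/2
-1/((I(13/(-6)) - 152*(-111)) - 9140) = -1/((-3/2 - 152*(-111)) - 9140) = -1/((-3/2 + 16872) - 9140) = -1/(33741/2 - 9140) = -1/15461/2 = -1*2/15461 = -2/15461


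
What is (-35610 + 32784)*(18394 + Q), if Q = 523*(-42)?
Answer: 10094472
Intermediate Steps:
Q = -21966
(-35610 + 32784)*(18394 + Q) = (-35610 + 32784)*(18394 - 21966) = -2826*(-3572) = 10094472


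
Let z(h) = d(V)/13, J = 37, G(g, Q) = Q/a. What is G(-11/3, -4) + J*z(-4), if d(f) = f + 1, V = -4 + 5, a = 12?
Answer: 209/39 ≈ 5.3590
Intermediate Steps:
G(g, Q) = Q/12
V = 1
d(f) = 1 + f
z(h) = 2/13 (z(h) = (1 + 1)/13 = 2*(1/13) = 2/13)
G(-11/3, -4) + J*z(-4) = (1/12)*(-4) + 37*(2/13) = -⅓ + 74/13 = 209/39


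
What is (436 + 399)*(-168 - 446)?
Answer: -512690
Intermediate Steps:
(436 + 399)*(-168 - 446) = 835*(-614) = -512690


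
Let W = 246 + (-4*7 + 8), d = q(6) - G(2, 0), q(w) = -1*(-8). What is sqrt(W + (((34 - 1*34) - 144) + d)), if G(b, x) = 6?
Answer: 2*sqrt(21) ≈ 9.1651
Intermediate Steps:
q(w) = 8
d = 2 (d = 8 - 1*6 = 8 - 6 = 2)
W = 226 (W = 246 + (-28 + 8) = 246 - 20 = 226)
sqrt(W + (((34 - 1*34) - 144) + d)) = sqrt(226 + (((34 - 1*34) - 144) + 2)) = sqrt(226 + (((34 - 34) - 144) + 2)) = sqrt(226 + ((0 - 144) + 2)) = sqrt(226 + (-144 + 2)) = sqrt(226 - 142) = sqrt(84) = 2*sqrt(21)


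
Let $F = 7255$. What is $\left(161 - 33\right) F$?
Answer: $928640$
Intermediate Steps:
$\left(161 - 33\right) F = \left(161 - 33\right) 7255 = 128 \cdot 7255 = 928640$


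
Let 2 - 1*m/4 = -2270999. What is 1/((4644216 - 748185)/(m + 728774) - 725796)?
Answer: -3270926/2374023708419 ≈ -1.3778e-6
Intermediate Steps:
m = 9084004 (m = 8 - 4*(-2270999) = 8 + 9083996 = 9084004)
1/((4644216 - 748185)/(m + 728774) - 725796) = 1/((4644216 - 748185)/(9084004 + 728774) - 725796) = 1/(3896031/9812778 - 725796) = 1/(3896031*(1/9812778) - 725796) = 1/(1298677/3270926 - 725796) = 1/(-2374023708419/3270926) = -3270926/2374023708419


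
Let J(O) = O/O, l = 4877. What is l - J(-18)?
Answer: 4876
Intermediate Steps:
J(O) = 1
l - J(-18) = 4877 - 1*1 = 4877 - 1 = 4876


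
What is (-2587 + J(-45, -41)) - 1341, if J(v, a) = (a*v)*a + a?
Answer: -79614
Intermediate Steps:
J(v, a) = a + v*a² (J(v, a) = v*a² + a = a + v*a²)
(-2587 + J(-45, -41)) - 1341 = (-2587 - 41*(1 - 41*(-45))) - 1341 = (-2587 - 41*(1 + 1845)) - 1341 = (-2587 - 41*1846) - 1341 = (-2587 - 75686) - 1341 = -78273 - 1341 = -79614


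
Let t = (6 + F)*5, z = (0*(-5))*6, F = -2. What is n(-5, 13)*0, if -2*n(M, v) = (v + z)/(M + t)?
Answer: 0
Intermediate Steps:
z = 0 (z = 0*6 = 0)
t = 20 (t = (6 - 2)*5 = 4*5 = 20)
n(M, v) = -v/(2*(20 + M)) (n(M, v) = -(v + 0)/(2*(M + 20)) = -v/(2*(20 + M)))
n(-5, 13)*0 = -1*13/(40 + 2*(-5))*0 = -1*13/(40 - 10)*0 = -1*13/30*0 = -1*13*1/30*0 = -13/30*0 = 0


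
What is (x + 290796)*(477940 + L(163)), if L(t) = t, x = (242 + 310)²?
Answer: 284710336500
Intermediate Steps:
x = 304704 (x = 552² = 304704)
(x + 290796)*(477940 + L(163)) = (304704 + 290796)*(477940 + 163) = 595500*478103 = 284710336500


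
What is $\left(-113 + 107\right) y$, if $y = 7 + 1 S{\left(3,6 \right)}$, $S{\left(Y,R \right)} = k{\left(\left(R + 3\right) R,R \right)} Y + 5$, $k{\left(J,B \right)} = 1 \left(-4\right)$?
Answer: $0$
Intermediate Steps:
$k{\left(J,B \right)} = -4$
$S{\left(Y,R \right)} = 5 - 4 Y$ ($S{\left(Y,R \right)} = - 4 Y + 5 = 5 - 4 Y$)
$y = 0$ ($y = 7 + 1 \left(5 - 12\right) = 7 + 1 \left(-7\right) = 7 - 7 = 0$)
$\left(-113 + 107\right) y = \left(-113 + 107\right) 0 = \left(-6\right) 0 = 0$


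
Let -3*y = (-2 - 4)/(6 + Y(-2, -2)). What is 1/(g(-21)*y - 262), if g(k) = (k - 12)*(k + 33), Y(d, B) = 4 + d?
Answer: -1/361 ≈ -0.0027701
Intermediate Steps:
y = ¼ (y = -(-2 - 4)/(3*(6 + (4 - 2))) = -(-2)/(6 + 2) = -(-2)/8 = -⅓*(-¾) = ¼ ≈ 0.25000)
g(k) = (-12 + k)*(33 + k)
1/(g(-21)*y - 262) = 1/((-396 + (-21)² + 21*(-21))*(¼) - 262) = 1/((-396 + 441 - 441)*(¼) - 262) = 1/(-396*¼ - 262) = 1/(-99 - 262) = 1/(-361) = -1/361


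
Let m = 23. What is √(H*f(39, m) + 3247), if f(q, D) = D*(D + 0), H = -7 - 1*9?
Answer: I*√5217 ≈ 72.229*I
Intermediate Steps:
H = -16 (H = -7 - 9 = -16)
f(q, D) = D² (f(q, D) = D*D = D²)
√(H*f(39, m) + 3247) = √(-16*23² + 3247) = √(-16*529 + 3247) = √(-8464 + 3247) = √(-5217) = I*√5217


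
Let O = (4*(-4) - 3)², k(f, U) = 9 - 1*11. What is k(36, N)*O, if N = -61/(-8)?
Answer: -722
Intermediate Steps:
N = 61/8 (N = -61*(-⅛) = 61/8 ≈ 7.6250)
k(f, U) = -2 (k(f, U) = 9 - 11 = -2)
O = 361 (O = (-16 - 3)² = (-19)² = 361)
k(36, N)*O = -2*361 = -722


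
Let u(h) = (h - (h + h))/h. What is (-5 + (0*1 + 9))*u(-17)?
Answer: -4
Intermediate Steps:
u(h) = -1 (u(h) = (h - 2*h)/h = (-h)/h = -1)
(-5 + (0*1 + 9))*u(-17) = (-5 + (0*1 + 9))*(-1) = (-5 + (0 + 9))*(-1) = (-5 + 9)*(-1) = 4*(-1) = -4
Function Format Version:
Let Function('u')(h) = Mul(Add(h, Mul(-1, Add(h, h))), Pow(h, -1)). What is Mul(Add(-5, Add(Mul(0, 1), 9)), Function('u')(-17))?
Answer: -4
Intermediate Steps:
Function('u')(h) = -1 (Function('u')(h) = Mul(Add(h, Mul(-1, Mul(2, h))), Pow(h, -1)) = Mul(Add(h, Mul(-2, h)), Pow(h, -1)) = Mul(Mul(-1, h), Pow(h, -1)) = -1)
Mul(Add(-5, Add(Mul(0, 1), 9)), Function('u')(-17)) = Mul(Add(-5, Add(Mul(0, 1), 9)), -1) = Mul(Add(-5, Add(0, 9)), -1) = Mul(Add(-5, 9), -1) = Mul(4, -1) = -4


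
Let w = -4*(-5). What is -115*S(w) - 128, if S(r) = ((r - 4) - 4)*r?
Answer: -27728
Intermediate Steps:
w = 20
S(r) = r*(-8 + r) (S(r) = ((-4 + r) - 4)*r = (-8 + r)*r = r*(-8 + r))
-115*S(w) - 128 = -2300*(-8 + 20) - 128 = -2300*12 - 128 = -115*240 - 128 = -27600 - 128 = -27728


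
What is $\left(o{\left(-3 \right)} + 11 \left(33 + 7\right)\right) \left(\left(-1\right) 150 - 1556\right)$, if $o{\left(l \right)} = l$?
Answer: $-745522$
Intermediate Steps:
$\left(o{\left(-3 \right)} + 11 \left(33 + 7\right)\right) \left(\left(-1\right) 150 - 1556\right) = \left(-3 + 11 \left(33 + 7\right)\right) \left(\left(-1\right) 150 - 1556\right) = \left(-3 + 11 \cdot 40\right) \left(-150 - 1556\right) = \left(-3 + 440\right) \left(-1706\right) = 437 \left(-1706\right) = -745522$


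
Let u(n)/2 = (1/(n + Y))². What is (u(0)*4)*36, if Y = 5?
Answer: 288/25 ≈ 11.520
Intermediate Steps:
u(n) = 2/(5 + n)² (u(n) = 2*(1/(n + 5))² = 2*(1/(5 + n))² = 2/(5 + n)²)
(u(0)*4)*36 = ((2/(5 + 0)²)*4)*36 = ((2/5²)*4)*36 = ((2*(1/25))*4)*36 = ((2/25)*4)*36 = (8/25)*36 = 288/25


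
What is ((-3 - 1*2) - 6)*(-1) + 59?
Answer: 70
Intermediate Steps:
((-3 - 1*2) - 6)*(-1) + 59 = ((-3 - 2) - 6)*(-1) + 59 = (-5 - 6)*(-1) + 59 = -11*(-1) + 59 = 11 + 59 = 70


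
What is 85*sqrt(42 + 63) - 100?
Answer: -100 + 85*sqrt(105) ≈ 770.99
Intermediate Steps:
85*sqrt(42 + 63) - 100 = 85*sqrt(105) - 100 = -100 + 85*sqrt(105)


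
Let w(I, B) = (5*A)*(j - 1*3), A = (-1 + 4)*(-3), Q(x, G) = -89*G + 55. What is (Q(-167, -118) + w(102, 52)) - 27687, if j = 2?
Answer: -17085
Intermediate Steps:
Q(x, G) = 55 - 89*G
A = -9 (A = 3*(-3) = -9)
w(I, B) = 45 (w(I, B) = (5*(-9))*(2 - 1*3) = -45*(2 - 3) = -45*(-1) = 45)
(Q(-167, -118) + w(102, 52)) - 27687 = ((55 - 89*(-118)) + 45) - 27687 = ((55 + 10502) + 45) - 27687 = (10557 + 45) - 27687 = 10602 - 27687 = -17085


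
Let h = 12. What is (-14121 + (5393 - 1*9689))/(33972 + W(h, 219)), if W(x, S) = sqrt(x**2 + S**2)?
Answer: -9931148/18318233 + 877*sqrt(5345)/18318233 ≈ -0.53865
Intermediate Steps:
W(x, S) = sqrt(S**2 + x**2)
(-14121 + (5393 - 1*9689))/(33972 + W(h, 219)) = (-14121 + (5393 - 1*9689))/(33972 + sqrt(219**2 + 12**2)) = (-14121 + (5393 - 9689))/(33972 + sqrt(47961 + 144)) = (-14121 - 4296)/(33972 + sqrt(48105)) = -18417/(33972 + 3*sqrt(5345))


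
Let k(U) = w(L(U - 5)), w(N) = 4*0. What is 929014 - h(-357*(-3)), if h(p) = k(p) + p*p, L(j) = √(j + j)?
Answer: -218027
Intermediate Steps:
L(j) = √2*√j (L(j) = √(2*j) = √2*√j)
w(N) = 0
k(U) = 0
h(p) = p² (h(p) = 0 + p*p = 0 + p² = p²)
929014 - h(-357*(-3)) = 929014 - (-357*(-3))² = 929014 - 1*1071² = 929014 - 1*1147041 = 929014 - 1147041 = -218027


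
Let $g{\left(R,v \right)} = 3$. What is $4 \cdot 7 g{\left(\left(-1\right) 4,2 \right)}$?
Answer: $84$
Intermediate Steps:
$4 \cdot 7 g{\left(\left(-1\right) 4,2 \right)} = 4 \cdot 7 \cdot 3 = 28 \cdot 3 = 84$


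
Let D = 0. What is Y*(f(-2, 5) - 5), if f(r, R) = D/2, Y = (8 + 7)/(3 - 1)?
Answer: -75/2 ≈ -37.500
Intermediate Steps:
Y = 15/2 ≈ 7.5000
f(r, R) = 0 (f(r, R) = 0/2 = 0*(½) = 0)
Y*(f(-2, 5) - 5) = 15*(0 - 5)/2 = (15/2)*(-5) = -75/2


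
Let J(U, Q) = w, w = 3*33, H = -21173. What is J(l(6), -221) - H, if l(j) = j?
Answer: 21272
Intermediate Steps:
w = 99
J(U, Q) = 99
J(l(6), -221) - H = 99 - 1*(-21173) = 99 + 21173 = 21272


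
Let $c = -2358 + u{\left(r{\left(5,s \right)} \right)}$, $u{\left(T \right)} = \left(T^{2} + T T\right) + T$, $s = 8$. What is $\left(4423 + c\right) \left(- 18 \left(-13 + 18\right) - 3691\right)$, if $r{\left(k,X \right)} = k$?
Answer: $-8015720$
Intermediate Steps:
$u{\left(T \right)} = T + 2 T^{2}$ ($u{\left(T \right)} = \left(T^{2} + T^{2}\right) + T = 2 T^{2} + T = T + 2 T^{2}$)
$c = -2303$ ($c = -2358 + 5 \left(1 + 2 \cdot 5\right) = -2358 + 5 \left(1 + 10\right) = -2358 + 5 \cdot 11 = -2358 + 55 = -2303$)
$\left(4423 + c\right) \left(- 18 \left(-13 + 18\right) - 3691\right) = \left(4423 - 2303\right) \left(- 18 \left(-13 + 18\right) - 3691\right) = 2120 \left(\left(-18\right) 5 - 3691\right) = 2120 \left(-90 - 3691\right) = 2120 \left(-3781\right) = -8015720$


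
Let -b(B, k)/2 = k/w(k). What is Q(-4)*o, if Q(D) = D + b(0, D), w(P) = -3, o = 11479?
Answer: -229580/3 ≈ -76527.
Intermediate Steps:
b(B, k) = 2*k/3 (b(B, k) = -2*k/(-3) = -2*k*(-1)/3 = -(-2)*k/3 = 2*k/3)
Q(D) = 5*D/3 (Q(D) = D + 2*D/3 = 5*D/3)
Q(-4)*o = ((5/3)*(-4))*11479 = -20/3*11479 = -229580/3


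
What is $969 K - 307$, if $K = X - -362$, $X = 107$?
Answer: $454154$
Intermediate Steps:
$K = 469$ ($K = 107 - -362 = 107 + 362 = 469$)
$969 K - 307 = 969 \cdot 469 - 307 = 454461 - 307 = 454154$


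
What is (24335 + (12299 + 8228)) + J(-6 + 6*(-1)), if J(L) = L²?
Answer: 45006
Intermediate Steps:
(24335 + (12299 + 8228)) + J(-6 + 6*(-1)) = (24335 + (12299 + 8228)) + (-6 + 6*(-1))² = (24335 + 20527) + (-6 - 6)² = 44862 + (-12)² = 44862 + 144 = 45006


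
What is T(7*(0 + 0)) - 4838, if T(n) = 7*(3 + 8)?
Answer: -4761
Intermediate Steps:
T(n) = 77 (T(n) = 7*11 = 77)
T(7*(0 + 0)) - 4838 = 77 - 4838 = -4761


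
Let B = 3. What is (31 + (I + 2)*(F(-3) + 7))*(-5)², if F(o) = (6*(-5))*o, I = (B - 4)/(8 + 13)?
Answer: 115700/21 ≈ 5509.5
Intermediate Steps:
I = -1/21 (I = (3 - 4)/(8 + 13) = -1/21 ≈ -0.047619)
F(o) = -30*o
(31 + (I + 2)*(F(-3) + 7))*(-5)² = (31 + (-1/21 + 2)*(-30*(-3) + 7))*(-5)² = (31 + 41*(90 + 7)/21)*25 = (31 + (41/21)*97)*25 = (31 + 3977/21)*25 = (4628/21)*25 = 115700/21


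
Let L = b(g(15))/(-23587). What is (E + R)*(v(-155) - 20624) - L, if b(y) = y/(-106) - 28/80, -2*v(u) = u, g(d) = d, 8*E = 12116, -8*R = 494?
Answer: -1492578922990807/50004440 ≈ -2.9849e+7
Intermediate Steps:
R = -247/4 (R = -⅛*494 = -247/4 ≈ -61.750)
E = 3029/2 (E = (⅛)*12116 = 3029/2 ≈ 1514.5)
v(u) = -u/2
b(y) = -7/20 - y/106 (b(y) = y*(-1/106) - 28*1/80 = -y/106 - 7/20 = -7/20 - y/106)
L = 521/25002220 (L = (-7/20 - 1/106*15)/(-23587) = (-7/20 - 15/106)*(-1/23587) = -521/1060*(-1/23587) = 521/25002220 ≈ 2.0838e-5)
(E + R)*(v(-155) - 20624) - L = (3029/2 - 247/4)*(-½*(-155) - 20624) - 1*521/25002220 = 5811*(155/2 - 20624)/4 - 521/25002220 = (5811/4)*(-41093/2) - 521/25002220 = -238791423/8 - 521/25002220 = -1492578922990807/50004440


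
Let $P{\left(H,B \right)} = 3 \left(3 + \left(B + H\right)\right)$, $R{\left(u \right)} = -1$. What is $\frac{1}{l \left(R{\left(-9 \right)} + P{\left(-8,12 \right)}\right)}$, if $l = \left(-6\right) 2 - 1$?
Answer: $- \frac{1}{260} \approx -0.0038462$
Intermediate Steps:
$l = -13$ ($l = -12 - 1 = -13$)
$P{\left(H,B \right)} = 9 + 3 B + 3 H$ ($P{\left(H,B \right)} = 3 \left(3 + B + H\right) = 9 + 3 B + 3 H$)
$\frac{1}{l \left(R{\left(-9 \right)} + P{\left(-8,12 \right)}\right)} = \frac{1}{\left(-13\right) \left(-1 + \left(9 + 3 \cdot 12 + 3 \left(-8\right)\right)\right)} = \frac{1}{\left(-13\right) \left(-1 + \left(9 + 36 - 24\right)\right)} = \frac{1}{\left(-13\right) \left(-1 + 21\right)} = \frac{1}{\left(-13\right) 20} = \frac{1}{-260} = - \frac{1}{260}$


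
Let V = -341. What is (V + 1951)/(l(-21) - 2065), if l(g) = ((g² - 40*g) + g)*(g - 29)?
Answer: -46/1859 ≈ -0.024744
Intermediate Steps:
l(g) = (-29 + g)*(g² - 39*g) (l(g) = (g² - 39*g)*(-29 + g) = (-29 + g)*(g² - 39*g))
(V + 1951)/(l(-21) - 2065) = (-341 + 1951)/(-21*(1131 + (-21)² - 68*(-21)) - 2065) = 1610/(-21*(1131 + 441 + 1428) - 2065) = 1610/(-21*3000 - 2065) = 1610/(-63000 - 2065) = 1610/(-65065) = 1610*(-1/65065) = -46/1859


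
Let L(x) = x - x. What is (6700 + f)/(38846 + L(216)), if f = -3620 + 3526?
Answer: 3303/19423 ≈ 0.17006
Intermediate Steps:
f = -94
L(x) = 0
(6700 + f)/(38846 + L(216)) = (6700 - 94)/(38846 + 0) = 6606/38846 = 6606*(1/38846) = 3303/19423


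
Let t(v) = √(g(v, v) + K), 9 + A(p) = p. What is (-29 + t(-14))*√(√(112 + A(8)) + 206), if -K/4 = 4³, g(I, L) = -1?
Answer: √(206 + √111)*(-29 + I*√257) ≈ -426.74 + 235.9*I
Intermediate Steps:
K = -256 (K = -4*4³ = -4*64 = -256)
A(p) = -9 + p
t(v) = I*√257 (t(v) = √(-1 - 256) = √(-257) = I*√257)
(-29 + t(-14))*√(√(112 + A(8)) + 206) = (-29 + I*√257)*√(√(112 + (-9 + 8)) + 206) = (-29 + I*√257)*√(√(112 - 1) + 206) = (-29 + I*√257)*√(√111 + 206) = (-29 + I*√257)*√(206 + √111) = √(206 + √111)*(-29 + I*√257)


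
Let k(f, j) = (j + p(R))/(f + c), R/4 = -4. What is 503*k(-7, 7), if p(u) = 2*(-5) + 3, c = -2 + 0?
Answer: 0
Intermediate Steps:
c = -2
R = -16 (R = 4*(-4) = -16)
p(u) = -7 (p(u) = -10 + 3 = -7)
k(f, j) = (-7 + j)/(-2 + f) (k(f, j) = (j - 7)/(f - 2) = (-7 + j)/(-2 + f))
503*k(-7, 7) = 503*((-7 + 7)/(-2 - 7)) = 503*(0/(-9)) = 503*(-⅑*0) = 503*0 = 0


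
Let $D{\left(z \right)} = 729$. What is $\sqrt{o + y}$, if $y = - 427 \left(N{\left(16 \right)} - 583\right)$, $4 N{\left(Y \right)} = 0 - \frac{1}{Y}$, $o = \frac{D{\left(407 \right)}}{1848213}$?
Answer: $\frac{\sqrt{671903752066877987}}{1642856} \approx 498.95$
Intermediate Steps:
$o = \frac{81}{205357}$ ($o = \frac{729}{1848213} = 729 \cdot \frac{1}{1848213} = \frac{81}{205357} \approx 0.00039444$)
$N{\left(Y \right)} = - \frac{1}{4 Y}$ ($N{\left(Y \right)} = \frac{0 - \frac{1}{Y}}{4} = \frac{\left(-1\right) \frac{1}{Y}}{4} = - \frac{1}{4 Y}$)
$y = \frac{15932651}{64}$ ($y = - 427 \left(- \frac{1}{4 \cdot 16} - 583\right) = - 427 \left(\left(- \frac{1}{4}\right) \frac{1}{16} - 583\right) = - 427 \left(- \frac{1}{64} - 583\right) = \left(-427\right) \left(- \frac{37313}{64}\right) = \frac{15932651}{64} \approx 2.4895 \cdot 10^{5}$)
$\sqrt{o + y} = \sqrt{\frac{81}{205357} + \frac{15932651}{64}} = \sqrt{\frac{3271881416591}{13142848}} = \frac{\sqrt{671903752066877987}}{1642856}$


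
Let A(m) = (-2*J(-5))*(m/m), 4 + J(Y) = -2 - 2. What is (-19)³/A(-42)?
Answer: -6859/16 ≈ -428.69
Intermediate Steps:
J(Y) = -8 (J(Y) = -4 + (-2 - 2) = -4 - 4 = -8)
A(m) = 16 (A(m) = (-2*(-8))*(m/m) = 16*1 = 16)
(-19)³/A(-42) = (-19)³/16 = -6859*1/16 = -6859/16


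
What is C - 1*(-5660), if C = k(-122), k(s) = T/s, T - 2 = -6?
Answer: 345262/61 ≈ 5660.0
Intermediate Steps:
T = -4 (T = 2 - 6 = -4)
k(s) = -4/s
C = 2/61 (C = -4/(-122) = -4*(-1/122) = 2/61 ≈ 0.032787)
C - 1*(-5660) = 2/61 - 1*(-5660) = 2/61 + 5660 = 345262/61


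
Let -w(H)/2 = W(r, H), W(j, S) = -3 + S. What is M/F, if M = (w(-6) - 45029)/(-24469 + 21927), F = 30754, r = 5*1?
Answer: 45011/78176668 ≈ 0.00057576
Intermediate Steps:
r = 5
w(H) = 6 - 2*H (w(H) = -2*(-3 + H) = 6 - 2*H)
M = 45011/2542 (M = ((6 - 2*(-6)) - 45029)/(-24469 + 21927) = ((6 + 12) - 45029)/(-2542) = (18 - 45029)*(-1/2542) = -45011*(-1/2542) = 45011/2542 ≈ 17.707)
M/F = (45011/2542)/30754 = (45011/2542)*(1/30754) = 45011/78176668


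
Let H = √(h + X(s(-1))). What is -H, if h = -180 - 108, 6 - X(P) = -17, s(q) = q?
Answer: -I*√265 ≈ -16.279*I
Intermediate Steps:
X(P) = 23 (X(P) = 6 - 1*(-17) = 6 + 17 = 23)
h = -288
H = I*√265 (H = √(-288 + 23) = √(-265) = I*√265 ≈ 16.279*I)
-H = -I*√265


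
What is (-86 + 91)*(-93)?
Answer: -465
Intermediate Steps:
(-86 + 91)*(-93) = 5*(-93) = -465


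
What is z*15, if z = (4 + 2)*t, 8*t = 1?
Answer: 45/4 ≈ 11.250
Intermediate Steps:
t = ⅛ (t = (⅛)*1 = ⅛ ≈ 0.12500)
z = ¾ (z = (4 + 2)*(⅛) = 6*(⅛) = ¾ ≈ 0.75000)
z*15 = (¾)*15 = 45/4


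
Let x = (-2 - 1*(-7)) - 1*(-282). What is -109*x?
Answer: -31283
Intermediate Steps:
x = 287 (x = (-2 + 7) + 282 = 5 + 282 = 287)
-109*x = -109*287 = -31283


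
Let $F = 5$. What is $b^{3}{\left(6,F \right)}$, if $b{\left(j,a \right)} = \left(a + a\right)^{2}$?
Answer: $1000000$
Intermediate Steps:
$b{\left(j,a \right)} = 4 a^{2}$ ($b{\left(j,a \right)} = \left(2 a\right)^{2} = 4 a^{2}$)
$b^{3}{\left(6,F \right)} = \left(4 \cdot 5^{2}\right)^{3} = \left(4 \cdot 25\right)^{3} = 100^{3} = 1000000$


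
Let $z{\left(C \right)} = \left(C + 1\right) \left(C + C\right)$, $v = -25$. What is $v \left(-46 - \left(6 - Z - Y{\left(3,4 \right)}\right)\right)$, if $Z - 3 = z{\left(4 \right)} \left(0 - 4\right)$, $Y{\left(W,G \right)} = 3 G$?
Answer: $4925$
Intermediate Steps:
$z{\left(C \right)} = 2 C \left(1 + C\right)$ ($z{\left(C \right)} = \left(1 + C\right) 2 C = 2 C \left(1 + C\right)$)
$Z = -157$ ($Z = 3 + 2 \cdot 4 \left(1 + 4\right) \left(0 - 4\right) = 3 + 2 \cdot 4 \cdot 5 \left(-4\right) = 3 + 40 \left(-4\right) = 3 - 160 = -157$)
$v \left(-46 - \left(6 - Z - Y{\left(3,4 \right)}\right)\right) = - 25 \left(-46 + \left(\left(3 \cdot 4 - 157\right) - 6\right)\right) = - 25 \left(-46 + \left(\left(12 - 157\right) - 6\right)\right) = - 25 \left(-46 - 151\right) = \left(-25\right) \left(-197\right) = 4925$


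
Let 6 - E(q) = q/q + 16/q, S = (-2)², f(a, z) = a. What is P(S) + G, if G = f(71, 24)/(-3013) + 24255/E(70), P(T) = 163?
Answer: 2639816041/503171 ≈ 5246.4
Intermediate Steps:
S = 4
E(q) = 5 - 16/q (E(q) = 6 - (q/q + 16/q) = 6 - (1 + 16/q) = 6 + (-1 - 16/q) = 5 - 16/q)
G = 2557799168/503171 (G = 71/(-3013) + 24255/(5 - 16/70) = 71*(-1/3013) + 24255/(5 - 16*1/70) = -71/3013 + 24255/(5 - 8/35) = -71/3013 + 24255/(167/35) = -71/3013 + 24255*(35/167) = -71/3013 + 848925/167 = 2557799168/503171 ≈ 5083.4)
P(S) + G = 163 + 2557799168/503171 = 2639816041/503171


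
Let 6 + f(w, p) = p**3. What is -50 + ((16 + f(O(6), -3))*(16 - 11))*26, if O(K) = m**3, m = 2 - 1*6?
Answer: -2260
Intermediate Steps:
m = -4 (m = 2 - 6 = -4)
O(K) = -64 (O(K) = (-4)**3 = -64)
f(w, p) = -6 + p**3
-50 + ((16 + f(O(6), -3))*(16 - 11))*26 = -50 + ((16 + (-6 + (-3)**3))*(16 - 11))*26 = -50 + ((16 + (-6 - 27))*5)*26 = -50 + ((16 - 33)*5)*26 = -50 - 17*5*26 = -50 - 85*26 = -50 - 2210 = -2260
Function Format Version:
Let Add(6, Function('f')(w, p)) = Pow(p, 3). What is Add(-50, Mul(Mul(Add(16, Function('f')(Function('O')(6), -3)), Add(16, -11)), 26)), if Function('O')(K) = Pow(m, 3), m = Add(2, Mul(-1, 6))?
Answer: -2260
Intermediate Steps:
m = -4 (m = Add(2, -6) = -4)
Function('O')(K) = -64 (Function('O')(K) = Pow(-4, 3) = -64)
Function('f')(w, p) = Add(-6, Pow(p, 3))
Add(-50, Mul(Mul(Add(16, Function('f')(Function('O')(6), -3)), Add(16, -11)), 26)) = Add(-50, Mul(Mul(Add(16, Add(-6, Pow(-3, 3))), Add(16, -11)), 26)) = Add(-50, Mul(Mul(Add(16, Add(-6, -27)), 5), 26)) = Add(-50, Mul(Mul(Add(16, -33), 5), 26)) = Add(-50, Mul(Mul(-17, 5), 26)) = Add(-50, Mul(-85, 26)) = Add(-50, -2210) = -2260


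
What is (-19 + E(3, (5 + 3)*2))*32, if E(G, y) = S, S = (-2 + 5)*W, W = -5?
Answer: -1088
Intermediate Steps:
S = -15 (S = (-2 + 5)*(-5) = 3*(-5) = -15)
E(G, y) = -15
(-19 + E(3, (5 + 3)*2))*32 = (-19 - 15)*32 = -34*32 = -1088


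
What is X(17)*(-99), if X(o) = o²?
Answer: -28611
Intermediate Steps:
X(17)*(-99) = 17²*(-99) = 289*(-99) = -28611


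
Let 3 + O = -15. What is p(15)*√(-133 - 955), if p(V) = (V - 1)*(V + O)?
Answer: -336*I*√17 ≈ -1385.4*I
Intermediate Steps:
O = -18 (O = -3 - 15 = -18)
p(V) = (-1 + V)*(-18 + V) (p(V) = (V - 1)*(V - 18) = (-1 + V)*(-18 + V))
p(15)*√(-133 - 955) = (18 + 15² - 19*15)*√(-133 - 955) = (18 + 225 - 285)*√(-1088) = -336*I*√17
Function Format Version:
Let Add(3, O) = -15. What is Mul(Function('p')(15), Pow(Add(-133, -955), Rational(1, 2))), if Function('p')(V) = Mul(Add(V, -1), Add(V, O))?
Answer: Mul(-336, I, Pow(17, Rational(1, 2))) ≈ Mul(-1385.4, I)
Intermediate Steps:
O = -18 (O = Add(-3, -15) = -18)
Function('p')(V) = Mul(Add(-1, V), Add(-18, V)) (Function('p')(V) = Mul(Add(V, -1), Add(V, -18)) = Mul(Add(-1, V), Add(-18, V)))
Mul(Function('p')(15), Pow(Add(-133, -955), Rational(1, 2))) = Mul(Add(18, Pow(15, 2), Mul(-19, 15)), Pow(Add(-133, -955), Rational(1, 2))) = Mul(Add(18, 225, -285), Pow(-1088, Rational(1, 2))) = Mul(-42, Mul(8, I, Pow(17, Rational(1, 2)))) = Mul(-336, I, Pow(17, Rational(1, 2)))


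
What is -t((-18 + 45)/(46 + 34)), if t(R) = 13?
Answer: -13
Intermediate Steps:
-t((-18 + 45)/(46 + 34)) = -1*13 = -13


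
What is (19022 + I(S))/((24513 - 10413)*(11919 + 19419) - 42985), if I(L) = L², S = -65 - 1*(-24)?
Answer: 20703/441822815 ≈ 4.6858e-5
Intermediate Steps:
S = -41 (S = -65 + 24 = -41)
(19022 + I(S))/((24513 - 10413)*(11919 + 19419) - 42985) = (19022 + (-41)²)/((24513 - 10413)*(11919 + 19419) - 42985) = (19022 + 1681)/(14100*31338 - 42985) = 20703/(441865800 - 42985) = 20703/441822815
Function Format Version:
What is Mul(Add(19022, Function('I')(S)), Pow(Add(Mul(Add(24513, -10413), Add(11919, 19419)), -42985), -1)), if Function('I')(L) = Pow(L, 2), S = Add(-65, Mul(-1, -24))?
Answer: Rational(20703, 441822815) ≈ 4.6858e-5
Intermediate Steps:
S = -41 (S = Add(-65, 24) = -41)
Mul(Add(19022, Function('I')(S)), Pow(Add(Mul(Add(24513, -10413), Add(11919, 19419)), -42985), -1)) = Mul(Add(19022, Pow(-41, 2)), Pow(Add(Mul(Add(24513, -10413), Add(11919, 19419)), -42985), -1)) = Mul(Add(19022, 1681), Pow(Add(Mul(14100, 31338), -42985), -1)) = Mul(20703, Pow(Add(441865800, -42985), -1)) = Mul(20703, Pow(441822815, -1)) = Mul(20703, Rational(1, 441822815)) = Rational(20703, 441822815)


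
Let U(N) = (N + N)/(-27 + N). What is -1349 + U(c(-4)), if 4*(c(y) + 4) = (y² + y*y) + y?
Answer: -5397/4 ≈ -1349.3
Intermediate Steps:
c(y) = -4 + y²/2 + y/4 (c(y) = -4 + ((y² + y*y) + y)/4 = -4 + ((y² + y²) + y)/4 = -4 + (2*y² + y)/4 = -4 + (y + 2*y²)/4 = -4 + (y²/2 + y/4) = -4 + y²/2 + y/4)
U(N) = 2*N/(-27 + N) (U(N) = (2*N)/(-27 + N) = 2*N/(-27 + N))
-1349 + U(c(-4)) = -1349 + 2*(-4 + (½)*(-4)² + (¼)*(-4))/(-27 + (-4 + (½)*(-4)² + (¼)*(-4))) = -1349 + 2*(-4 + (½)*16 - 1)/(-27 + (-4 + (½)*16 - 1)) = -1349 + 2*(-4 + 8 - 1)/(-27 + (-4 + 8 - 1)) = -1349 + 2*3/(-27 + 3) = -1349 + 2*3/(-24) = -1349 + 2*3*(-1/24) = -1349 - ¼ = -5397/4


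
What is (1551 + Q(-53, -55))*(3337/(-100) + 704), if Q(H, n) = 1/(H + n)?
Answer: 11233521941/10800 ≈ 1.0401e+6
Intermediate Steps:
(1551 + Q(-53, -55))*(3337/(-100) + 704) = (1551 + 1/(-53 - 55))*(3337/(-100) + 704) = (1551 + 1/(-108))*(3337*(-1/100) + 704) = (1551 - 1/108)*(-3337/100 + 704) = (167507/108)*(67063/100) = 11233521941/10800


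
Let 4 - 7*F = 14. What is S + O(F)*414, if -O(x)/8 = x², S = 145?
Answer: -324095/49 ≈ -6614.2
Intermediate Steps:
F = -10/7 (F = 4/7 - ⅐*14 = 4/7 - 2 = -10/7 ≈ -1.4286)
O(x) = -8*x²
S + O(F)*414 = 145 - 8*(-10/7)²*414 = 145 - 8*100/49*414 = 145 - 800/49*414 = 145 - 331200/49 = -324095/49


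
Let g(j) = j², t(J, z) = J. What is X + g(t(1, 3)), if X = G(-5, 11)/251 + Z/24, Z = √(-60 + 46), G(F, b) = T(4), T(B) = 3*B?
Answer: 263/251 + I*√14/24 ≈ 1.0478 + 0.1559*I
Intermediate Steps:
G(F, b) = 12 (G(F, b) = 3*4 = 12)
Z = I*√14 (Z = √(-14) = I*√14 ≈ 3.7417*I)
X = 12/251 + I*√14/24 (X = 12/251 + (I*√14)/24 = 12*(1/251) + (I*√14)*(1/24) = 12/251 + I*√14/24 ≈ 0.047809 + 0.1559*I)
X + g(t(1, 3)) = (12/251 + I*√14/24) + 1² = (12/251 + I*√14/24) + 1 = 263/251 + I*√14/24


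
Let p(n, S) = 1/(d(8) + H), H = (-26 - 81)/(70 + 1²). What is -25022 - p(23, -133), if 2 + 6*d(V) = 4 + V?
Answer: -850961/34 ≈ -25028.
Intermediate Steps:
d(V) = ⅓ + V/6 (d(V) = -⅓ + (4 + V)/6 = -⅓ + (⅔ + V/6) = ⅓ + V/6)
H = -107/71 (H = -107/(70 + 1) = -107/71 ≈ -1.5070)
p(n, S) = 213/34 (p(n, S) = 1/((⅓ + (⅙)*8) - 107/71) = 1/((⅓ + 4/3) - 107/71) = 1/(5/3 - 107/71) = 1/(34/213) = 213/34)
-25022 - p(23, -133) = -25022 - 1*213/34 = -25022 - 213/34 = -850961/34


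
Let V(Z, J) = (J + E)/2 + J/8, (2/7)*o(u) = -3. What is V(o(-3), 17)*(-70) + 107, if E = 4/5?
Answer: -2659/4 ≈ -664.75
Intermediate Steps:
E = ⅘ (E = 4*(⅕) = ⅘ ≈ 0.80000)
o(u) = -21/2 (o(u) = (7/2)*(-3) = -21/2)
V(Z, J) = ⅖ + 5*J/8 (V(Z, J) = (J + ⅘)/2 + J/8 = (⅘ + J)*(½) + J*(⅛) = (⅖ + J/2) + J/8 = ⅖ + 5*J/8)
V(o(-3), 17)*(-70) + 107 = (⅖ + (5/8)*17)*(-70) + 107 = (⅖ + 85/8)*(-70) + 107 = (441/40)*(-70) + 107 = -3087/4 + 107 = -2659/4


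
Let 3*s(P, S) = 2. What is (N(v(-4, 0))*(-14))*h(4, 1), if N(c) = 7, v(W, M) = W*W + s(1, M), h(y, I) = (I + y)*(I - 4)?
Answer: 1470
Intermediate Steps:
h(y, I) = (-4 + I)*(I + y) (h(y, I) = (I + y)*(-4 + I) = (-4 + I)*(I + y))
s(P, S) = ⅔ (s(P, S) = (⅓)*2 = ⅔)
v(W, M) = ⅔ + W² (v(W, M) = W*W + ⅔ = W² + ⅔ = ⅔ + W²)
(N(v(-4, 0))*(-14))*h(4, 1) = (7*(-14))*(1² - 4*1 - 4*4 + 1*4) = -98*(1 - 4 - 16 + 4) = -98*(-15) = 1470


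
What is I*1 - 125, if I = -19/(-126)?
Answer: -15731/126 ≈ -124.85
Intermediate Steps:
I = 19/126 (I = -19*(-1/126) = 19/126 ≈ 0.15079)
I*1 - 125 = (19/126)*1 - 125 = 19/126 - 125 = -15731/126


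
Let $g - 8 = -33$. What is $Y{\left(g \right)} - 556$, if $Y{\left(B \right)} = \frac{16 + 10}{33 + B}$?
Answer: $- \frac{2211}{4} \approx -552.75$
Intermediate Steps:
$g = -25$ ($g = 8 - 33 = -25$)
$Y{\left(B \right)} = \frac{26}{33 + B}$
$Y{\left(g \right)} - 556 = \frac{26}{33 - 25} - 556 = \frac{26}{8} - 556 = 26 \cdot \frac{1}{8} - 556 = \frac{13}{4} - 556 = - \frac{2211}{4}$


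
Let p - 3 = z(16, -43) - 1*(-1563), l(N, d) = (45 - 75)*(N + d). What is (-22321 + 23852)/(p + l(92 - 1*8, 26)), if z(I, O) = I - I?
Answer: -1531/1734 ≈ -0.88293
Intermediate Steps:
z(I, O) = 0
l(N, d) = -30*N - 30*d (l(N, d) = -30*(N + d) = -30*N - 30*d)
p = 1566 (p = 3 + (0 - 1*(-1563)) = 3 + (0 + 1563) = 3 + 1563 = 1566)
(-22321 + 23852)/(p + l(92 - 1*8, 26)) = (-22321 + 23852)/(1566 + (-30*(92 - 1*8) - 30*26)) = 1531/(1566 + (-30*(92 - 8) - 780)) = 1531/(1566 + (-30*84 - 780)) = 1531/(1566 + (-2520 - 780)) = 1531/(1566 - 3300) = 1531/(-1734) = 1531*(-1/1734) = -1531/1734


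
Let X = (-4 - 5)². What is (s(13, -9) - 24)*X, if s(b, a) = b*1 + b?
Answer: 162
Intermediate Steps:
X = 81 (X = (-9)² = 81)
s(b, a) = 2*b (s(b, a) = b + b = 2*b)
(s(13, -9) - 24)*X = (2*13 - 24)*81 = (26 - 24)*81 = 2*81 = 162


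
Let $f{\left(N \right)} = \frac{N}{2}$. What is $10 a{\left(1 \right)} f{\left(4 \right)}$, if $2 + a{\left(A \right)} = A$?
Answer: $-20$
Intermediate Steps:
$a{\left(A \right)} = -2 + A$
$f{\left(N \right)} = \frac{N}{2}$ ($f{\left(N \right)} = N \frac{1}{2} = \frac{N}{2}$)
$10 a{\left(1 \right)} f{\left(4 \right)} = 10 \left(-2 + 1\right) \frac{1}{2} \cdot 4 = 10 \left(-1\right) 2 = \left(-10\right) 2 = -20$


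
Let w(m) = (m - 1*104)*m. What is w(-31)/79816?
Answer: 4185/79816 ≈ 0.052433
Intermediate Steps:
w(m) = m*(-104 + m) (w(m) = (m - 104)*m = (-104 + m)*m = m*(-104 + m))
w(-31)/79816 = -31*(-104 - 31)/79816 = -31*(-135)*(1/79816) = 4185*(1/79816) = 4185/79816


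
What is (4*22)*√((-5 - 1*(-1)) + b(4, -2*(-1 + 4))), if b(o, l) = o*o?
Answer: 176*√3 ≈ 304.84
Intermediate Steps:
b(o, l) = o²
(4*22)*√((-5 - 1*(-1)) + b(4, -2*(-1 + 4))) = (4*22)*√((-5 - 1*(-1)) + 4²) = 88*√((-5 + 1) + 16) = 88*√(-4 + 16) = 88*√12 = 88*(2*√3) = 176*√3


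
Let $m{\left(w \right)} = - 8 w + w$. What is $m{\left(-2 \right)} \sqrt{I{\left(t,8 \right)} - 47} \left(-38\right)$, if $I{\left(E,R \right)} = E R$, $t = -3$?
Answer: $- 532 i \sqrt{71} \approx - 4482.7 i$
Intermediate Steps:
$m{\left(w \right)} = - 7 w$
$m{\left(-2 \right)} \sqrt{I{\left(t,8 \right)} - 47} \left(-38\right) = \left(-7\right) \left(-2\right) \sqrt{\left(-3\right) 8 - 47} \left(-38\right) = 14 \sqrt{-24 - 47} \left(-38\right) = 14 \sqrt{-71} \left(-38\right) = 14 i \sqrt{71} \left(-38\right) = - 532 i \sqrt{71}$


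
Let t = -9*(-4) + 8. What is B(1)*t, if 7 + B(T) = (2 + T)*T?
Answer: -176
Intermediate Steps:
B(T) = -7 + T*(2 + T) (B(T) = -7 + (2 + T)*T = -7 + T*(2 + T))
t = 44 (t = 36 + 8 = 44)
B(1)*t = (-7 + 1² + 2*1)*44 = (-7 + 1 + 2)*44 = -4*44 = -176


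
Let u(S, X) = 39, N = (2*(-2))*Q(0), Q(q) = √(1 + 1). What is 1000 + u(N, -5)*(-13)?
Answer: 493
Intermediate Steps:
Q(q) = √2
N = -4*√2 (N = (2*(-2))*√2 = -4*√2 ≈ -5.6569)
1000 + u(N, -5)*(-13) = 1000 + 39*(-13) = 1000 - 507 = 493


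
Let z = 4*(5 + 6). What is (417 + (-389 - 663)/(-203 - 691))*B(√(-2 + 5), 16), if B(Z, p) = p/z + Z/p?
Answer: 747700/4917 + 186925*√3/7152 ≈ 197.33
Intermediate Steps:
z = 44 (z = 4*11 = 44)
B(Z, p) = p/44 + Z/p
(417 + (-389 - 663)/(-203 - 691))*B(√(-2 + 5), 16) = (417 + (-389 - 663)/(-203 - 691))*((1/44)*16 + √(-2 + 5)/16) = (417 - 1052/(-894))*(4/11 + √3*(1/16)) = (417 - 1052*(-1/894))*(4/11 + √3/16) = (417 + 526/447)*(4/11 + √3/16) = 186925*(4/11 + √3/16)/447 = 747700/4917 + 186925*√3/7152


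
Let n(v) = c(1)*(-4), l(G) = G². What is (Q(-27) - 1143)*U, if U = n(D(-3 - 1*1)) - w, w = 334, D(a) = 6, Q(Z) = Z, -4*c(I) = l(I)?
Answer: 389610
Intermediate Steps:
c(I) = -I²/4
n(v) = 1 (n(v) = -¼*1²*(-4) = -¼*1*(-4) = -¼*(-4) = 1)
U = -333 (U = 1 - 1*334 = 1 - 334 = -333)
(Q(-27) - 1143)*U = (-27 - 1143)*(-333) = -1170*(-333) = 389610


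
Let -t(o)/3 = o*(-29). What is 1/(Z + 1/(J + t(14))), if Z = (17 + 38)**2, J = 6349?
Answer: 7567/22890176 ≈ 0.00033058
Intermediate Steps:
t(o) = 87*o (t(o) = -3*o*(-29) = -(-87)*o = 87*o)
Z = 3025 (Z = 55**2 = 3025)
1/(Z + 1/(J + t(14))) = 1/(3025 + 1/(6349 + 87*14)) = 1/(3025 + 1/(6349 + 1218)) = 1/(3025 + 1/7567) = 1/(22890176/7567) = 7567/22890176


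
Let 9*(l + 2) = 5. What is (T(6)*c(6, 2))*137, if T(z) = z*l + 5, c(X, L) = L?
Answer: -3014/3 ≈ -1004.7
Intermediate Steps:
l = -13/9 (l = -2 + (⅑)*5 = -2 + 5/9 = -13/9 ≈ -1.4444)
T(z) = 5 - 13*z/9 (T(z) = z*(-13/9) + 5 = -13*z/9 + 5 = 5 - 13*z/9)
(T(6)*c(6, 2))*137 = ((5 - 13/9*6)*2)*137 = ((5 - 26/3)*2)*137 = -11/3*2*137 = -22/3*137 = -3014/3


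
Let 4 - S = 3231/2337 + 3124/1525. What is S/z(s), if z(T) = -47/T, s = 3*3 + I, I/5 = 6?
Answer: -26359281/55834825 ≈ -0.47209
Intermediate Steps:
I = 30 (I = 5*6 = 30)
s = 39 (s = 3*3 + 30 = 9 + 30 = 39)
S = 675879/1187975 (S = 4 - (3231/2337 + 3124/1525) = 4 - (3231*(1/2337) + 3124*(1/1525)) = 4 - (1077/779 + 3124/1525) = 4 - 1*4076021/1187975 = 4 - 4076021/1187975 = 675879/1187975 ≈ 0.56893)
S/z(s) = 675879/(1187975*((-47/39))) = 675879/(1187975*((-47*1/39))) = 675879/(1187975*(-47/39)) = (675879/1187975)*(-39/47) = -26359281/55834825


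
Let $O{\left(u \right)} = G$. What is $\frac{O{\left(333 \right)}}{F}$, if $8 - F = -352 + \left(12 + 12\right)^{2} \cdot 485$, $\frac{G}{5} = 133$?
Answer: $- \frac{133}{55800} \approx -0.0023835$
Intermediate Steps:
$G = 665$ ($G = 5 \cdot 133 = 665$)
$O{\left(u \right)} = 665$
$F = -279000$ ($F = 8 - \left(-352 + \left(12 + 12\right)^{2} \cdot 485\right) = 8 - \left(-352 + 24^{2} \cdot 485\right) = 8 - \left(-352 + 576 \cdot 485\right) = 8 - \left(-352 + 279360\right) = 8 - 279008 = -279000$)
$\frac{O{\left(333 \right)}}{F} = \frac{665}{-279000} = 665 \left(- \frac{1}{279000}\right) = - \frac{133}{55800}$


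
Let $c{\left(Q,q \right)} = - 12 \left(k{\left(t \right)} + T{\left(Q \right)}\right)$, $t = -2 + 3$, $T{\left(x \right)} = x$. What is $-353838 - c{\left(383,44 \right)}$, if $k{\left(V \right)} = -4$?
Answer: $-349290$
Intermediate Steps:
$t = 1$
$c{\left(Q,q \right)} = 48 - 12 Q$ ($c{\left(Q,q \right)} = - 12 \left(-4 + Q\right) = 48 - 12 Q$)
$-353838 - c{\left(383,44 \right)} = -353838 - \left(48 - 4596\right) = -353838 - -4548 = -353838 + 4548 = -349290$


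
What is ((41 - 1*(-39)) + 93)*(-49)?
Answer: -8477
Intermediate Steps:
((41 - 1*(-39)) + 93)*(-49) = ((41 + 39) + 93)*(-49) = (80 + 93)*(-49) = 173*(-49) = -8477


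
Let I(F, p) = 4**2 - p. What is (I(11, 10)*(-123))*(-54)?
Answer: 39852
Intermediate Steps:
I(F, p) = 16 - p
(I(11, 10)*(-123))*(-54) = ((16 - 1*10)*(-123))*(-54) = ((16 - 10)*(-123))*(-54) = (6*(-123))*(-54) = -738*(-54) = 39852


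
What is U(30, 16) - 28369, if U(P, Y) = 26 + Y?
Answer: -28327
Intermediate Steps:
U(30, 16) - 28369 = (26 + 16) - 28369 = 42 - 28369 = -28327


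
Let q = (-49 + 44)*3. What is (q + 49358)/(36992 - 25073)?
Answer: 49343/11919 ≈ 4.1399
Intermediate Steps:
q = -15 (q = -5*3 = -15)
(q + 49358)/(36992 - 25073) = (-15 + 49358)/(36992 - 25073) = 49343/11919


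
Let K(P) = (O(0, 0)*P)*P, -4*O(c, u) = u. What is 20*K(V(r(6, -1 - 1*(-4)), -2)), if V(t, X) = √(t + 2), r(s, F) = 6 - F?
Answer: 0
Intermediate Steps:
O(c, u) = -u/4
V(t, X) = √(2 + t)
K(P) = 0 (K(P) = ((-¼*0)*P)*P = (0*P)*P = 0*P = 0)
20*K(V(r(6, -1 - 1*(-4)), -2)) = 20*0 = 0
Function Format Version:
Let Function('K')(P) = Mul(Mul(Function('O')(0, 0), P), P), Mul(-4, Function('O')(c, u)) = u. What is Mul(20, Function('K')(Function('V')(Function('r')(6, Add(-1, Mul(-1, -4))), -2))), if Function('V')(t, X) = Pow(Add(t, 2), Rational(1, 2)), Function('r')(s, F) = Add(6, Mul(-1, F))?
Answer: 0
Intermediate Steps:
Function('O')(c, u) = Mul(Rational(-1, 4), u)
Function('V')(t, X) = Pow(Add(2, t), Rational(1, 2))
Function('K')(P) = 0 (Function('K')(P) = Mul(Mul(Mul(Rational(-1, 4), 0), P), P) = Mul(Mul(0, P), P) = Mul(0, P) = 0)
Mul(20, Function('K')(Function('V')(Function('r')(6, Add(-1, Mul(-1, -4))), -2))) = Mul(20, 0) = 0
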